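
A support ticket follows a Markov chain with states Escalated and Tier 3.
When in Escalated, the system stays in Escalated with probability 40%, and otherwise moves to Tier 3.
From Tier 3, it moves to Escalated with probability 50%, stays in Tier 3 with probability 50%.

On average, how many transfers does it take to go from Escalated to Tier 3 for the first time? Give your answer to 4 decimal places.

1.6667

Let t(s) be the expected number of transfers to first reach Tier 3 from state s, with t(Tier 3) = 0. Conditioning on the first transfer:
t(Escalated) = 1 + 0.4·t(Escalated)
Solving: t(Escalated) = 1.6667.
Expected transfers from Escalated to Tier 3: 1.6667.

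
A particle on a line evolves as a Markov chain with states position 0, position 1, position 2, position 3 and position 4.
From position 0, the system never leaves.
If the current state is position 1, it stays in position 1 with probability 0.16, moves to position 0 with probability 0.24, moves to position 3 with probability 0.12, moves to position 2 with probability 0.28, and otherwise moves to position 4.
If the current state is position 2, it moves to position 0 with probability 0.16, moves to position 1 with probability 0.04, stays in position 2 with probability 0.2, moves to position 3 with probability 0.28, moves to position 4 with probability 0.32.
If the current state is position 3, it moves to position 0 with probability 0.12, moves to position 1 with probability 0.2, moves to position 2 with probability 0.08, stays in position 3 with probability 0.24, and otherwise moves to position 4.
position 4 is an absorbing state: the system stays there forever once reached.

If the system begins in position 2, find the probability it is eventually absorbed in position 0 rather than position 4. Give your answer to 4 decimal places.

0.3299

Let h(s) be the probability of absorption at position 0 starting from transient state s. Then h(position 0) = 1 and h(position 4) = 0. By first-step analysis:
h(position 1) = 0.24·1 + 0.16·h(position 1) + 0.28·h(position 2) + 0.12·h(position 3) + 0.2·0
h(position 2) = 0.16·1 + 0.04·h(position 1) + 0.2·h(position 2) + 0.28·h(position 3) + 0.32·0
h(position 3) = 0.12·1 + 0.2·h(position 1) + 0.08·h(position 2) + 0.24·h(position 3) + 0.36·0
Solving: h(position 1) = 0.4397, h(position 2) = 0.3299, h(position 3) = 0.3083.
Starting from position 2, the probability is 0.3299.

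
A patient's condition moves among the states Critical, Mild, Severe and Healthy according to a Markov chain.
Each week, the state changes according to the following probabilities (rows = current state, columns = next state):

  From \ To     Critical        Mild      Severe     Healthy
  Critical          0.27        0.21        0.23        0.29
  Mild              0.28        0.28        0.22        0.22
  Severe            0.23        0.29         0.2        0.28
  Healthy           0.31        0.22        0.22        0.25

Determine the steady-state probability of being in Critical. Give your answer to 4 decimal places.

Let the stationary distribution be π with π = πP and π_1 + π_2 + π_3 + π_4 = 1.
π_1 = 0.27·π_1 + 0.28·π_2 + 0.23·π_3 + 0.31·π_4
π_2 = 0.21·π_1 + 0.28·π_2 + 0.29·π_3 + 0.22·π_4
π_3 = 0.23·π_1 + 0.22·π_2 + 0.2·π_3 + 0.22·π_4
Solving with the normalization constraint gives π = (0.2741, 0.2474, 0.2184, 0.2601).
So the stationary probability of Critical is 0.2741.

0.2741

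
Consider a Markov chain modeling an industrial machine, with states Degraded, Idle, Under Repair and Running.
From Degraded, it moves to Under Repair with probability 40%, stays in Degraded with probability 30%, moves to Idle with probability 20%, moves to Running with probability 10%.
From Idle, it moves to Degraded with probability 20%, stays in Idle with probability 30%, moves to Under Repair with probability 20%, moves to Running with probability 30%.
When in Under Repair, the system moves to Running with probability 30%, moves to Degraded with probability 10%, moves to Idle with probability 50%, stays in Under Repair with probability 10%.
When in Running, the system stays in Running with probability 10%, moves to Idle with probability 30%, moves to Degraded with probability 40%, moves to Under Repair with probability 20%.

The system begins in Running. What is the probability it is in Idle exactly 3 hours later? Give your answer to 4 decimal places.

Propagate the distribution vector 3 hours from Running.
After 0 hours: (0.0000, 0.0000, 0.0000, 1.0000)
After 1 hour: (0.4000, 0.3000, 0.2000, 0.1000)
After 2 hours: (0.2400, 0.3000, 0.2600, 0.2000)
After 3 hours: (0.2380, 0.3280, 0.2220, 0.2120)
P(in Idle after 3 hours) = 0.3280

0.3280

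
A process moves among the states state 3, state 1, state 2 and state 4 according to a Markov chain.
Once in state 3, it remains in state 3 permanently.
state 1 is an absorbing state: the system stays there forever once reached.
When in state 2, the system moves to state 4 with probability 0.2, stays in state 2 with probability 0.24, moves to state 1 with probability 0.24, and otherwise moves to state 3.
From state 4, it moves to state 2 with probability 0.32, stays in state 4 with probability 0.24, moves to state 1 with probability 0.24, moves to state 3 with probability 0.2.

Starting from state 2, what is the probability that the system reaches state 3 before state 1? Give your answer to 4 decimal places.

Let h(s) be the probability of absorption at state 3 starting from transient state s. Then h(state 3) = 1 and h(state 1) = 0. By first-step analysis:
h(state 2) = 0.32·1 + 0.24·0 + 0.24·h(state 2) + 0.2·h(state 4)
h(state 4) = 0.2·1 + 0.24·0 + 0.32·h(state 2) + 0.24·h(state 4)
Solving: h(state 2) = 0.5514, h(state 4) = 0.4953.
Starting from state 2, the probability is 0.5514.

0.5514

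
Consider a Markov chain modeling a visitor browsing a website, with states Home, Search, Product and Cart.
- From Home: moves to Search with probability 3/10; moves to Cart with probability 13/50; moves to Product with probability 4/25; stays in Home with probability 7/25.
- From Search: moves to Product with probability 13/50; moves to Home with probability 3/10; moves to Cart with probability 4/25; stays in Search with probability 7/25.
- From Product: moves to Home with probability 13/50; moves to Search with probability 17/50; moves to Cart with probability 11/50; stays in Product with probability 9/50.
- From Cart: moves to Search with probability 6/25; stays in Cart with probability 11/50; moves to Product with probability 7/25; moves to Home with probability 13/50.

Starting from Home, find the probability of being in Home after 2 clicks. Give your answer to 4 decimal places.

0.2776

Propagate the distribution vector 2 clicks from Home.
After 0 clicks: (1.0000, 0.0000, 0.0000, 0.0000)
After 1 click: (0.2800, 0.3000, 0.1600, 0.2600)
After 2 clicks: (0.2776, 0.2848, 0.2244, 0.2132)
P(in Home after 2 clicks) = 0.2776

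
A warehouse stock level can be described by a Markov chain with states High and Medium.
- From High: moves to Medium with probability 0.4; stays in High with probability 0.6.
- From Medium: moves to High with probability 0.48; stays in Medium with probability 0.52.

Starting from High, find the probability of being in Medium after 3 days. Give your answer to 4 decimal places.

0.4538

Propagate the distribution vector 3 days from High.
After 0 days: (1.0000, 0.0000)
After 1 day: (0.6000, 0.4000)
After 2 days: (0.5520, 0.4480)
After 3 days: (0.5462, 0.4538)
P(in Medium after 3 days) = 0.4538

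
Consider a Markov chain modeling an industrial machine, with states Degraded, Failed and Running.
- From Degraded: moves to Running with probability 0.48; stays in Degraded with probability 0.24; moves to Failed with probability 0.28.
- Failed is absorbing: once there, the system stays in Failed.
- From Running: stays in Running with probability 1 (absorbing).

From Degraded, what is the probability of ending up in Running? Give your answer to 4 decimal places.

0.6316

Let h(s) be the probability of absorption at Running starting from transient state s. Then h(Running) = 1 and h(Failed) = 0. By first-step analysis:
h(Degraded) = 0.24·h(Degraded) + 0.28·0 + 0.48·1
Solving: h(Degraded) = 0.6316.
Starting from Degraded, the probability is 0.6316.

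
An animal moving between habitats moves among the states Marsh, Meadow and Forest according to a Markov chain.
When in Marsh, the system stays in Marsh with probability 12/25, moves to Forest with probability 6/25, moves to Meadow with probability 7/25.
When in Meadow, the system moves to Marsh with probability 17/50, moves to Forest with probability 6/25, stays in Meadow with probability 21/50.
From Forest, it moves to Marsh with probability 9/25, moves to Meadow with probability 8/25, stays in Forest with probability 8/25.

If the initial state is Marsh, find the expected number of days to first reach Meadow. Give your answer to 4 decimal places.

Let t(s) be the expected number of days to first reach Meadow from state s, with t(Meadow) = 0. Conditioning on the first day:
t(Marsh) = 1 + 0.48·t(Marsh) + 0.24·t(Forest)
t(Forest) = 1 + 0.36·t(Marsh) + 0.32·t(Forest)
Solving: t(Marsh) = 3.4431, t(Forest) = 3.2934.
Expected days from Marsh to Meadow: 3.4431.

3.4431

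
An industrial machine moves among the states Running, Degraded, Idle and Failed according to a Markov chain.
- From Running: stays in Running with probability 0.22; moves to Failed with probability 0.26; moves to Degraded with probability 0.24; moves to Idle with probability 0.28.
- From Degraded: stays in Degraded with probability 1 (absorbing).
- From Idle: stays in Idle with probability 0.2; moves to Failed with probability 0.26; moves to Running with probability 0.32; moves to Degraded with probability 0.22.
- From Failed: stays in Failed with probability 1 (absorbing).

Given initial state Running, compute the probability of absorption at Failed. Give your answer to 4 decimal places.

0.5254

Let h(s) be the probability of absorption at Failed starting from transient state s. Then h(Failed) = 1 and h(Degraded) = 0. By first-step analysis:
h(Running) = 0.22·h(Running) + 0.24·0 + 0.28·h(Idle) + 0.26·1
h(Idle) = 0.32·h(Running) + 0.22·0 + 0.2·h(Idle) + 0.26·1
Solving: h(Running) = 0.5254, h(Idle) = 0.5352.
Starting from Running, the probability is 0.5254.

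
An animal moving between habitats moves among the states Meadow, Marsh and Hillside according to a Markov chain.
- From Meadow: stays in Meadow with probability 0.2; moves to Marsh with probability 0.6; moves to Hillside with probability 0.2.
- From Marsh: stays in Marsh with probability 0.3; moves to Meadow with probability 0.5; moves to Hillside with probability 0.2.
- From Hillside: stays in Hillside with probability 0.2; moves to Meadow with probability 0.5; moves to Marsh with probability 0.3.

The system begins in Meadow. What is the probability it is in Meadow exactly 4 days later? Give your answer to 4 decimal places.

0.3896

Propagate the distribution vector 4 days from Meadow.
After 0 days: (1.0000, 0.0000, 0.0000)
After 1 day: (0.2000, 0.6000, 0.2000)
After 2 days: (0.4400, 0.3600, 0.2000)
After 3 days: (0.3680, 0.4320, 0.2000)
After 4 days: (0.3896, 0.4104, 0.2000)
P(in Meadow after 4 days) = 0.3896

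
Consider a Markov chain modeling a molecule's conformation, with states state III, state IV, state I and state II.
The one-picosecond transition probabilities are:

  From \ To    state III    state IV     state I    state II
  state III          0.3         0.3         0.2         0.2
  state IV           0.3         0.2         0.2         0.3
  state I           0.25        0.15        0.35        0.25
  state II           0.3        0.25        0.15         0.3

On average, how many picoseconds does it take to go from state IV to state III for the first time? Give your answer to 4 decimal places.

Let t(s) be the expected number of picoseconds to first reach state III from state s, with t(state III) = 0. Conditioning on the first picosecond:
t(state IV) = 1 + 0.2·t(state IV) + 0.2·t(state I) + 0.3·t(state II)
t(state I) = 1 + 0.15·t(state IV) + 0.35·t(state I) + 0.25·t(state II)
t(state II) = 1 + 0.25·t(state IV) + 0.15·t(state I) + 0.3·t(state II)
Solving: t(state IV) = 3.4592, t(state I) = 3.6633, t(state II) = 3.4490.
Expected picoseconds from state IV to state III: 3.4592.

3.4592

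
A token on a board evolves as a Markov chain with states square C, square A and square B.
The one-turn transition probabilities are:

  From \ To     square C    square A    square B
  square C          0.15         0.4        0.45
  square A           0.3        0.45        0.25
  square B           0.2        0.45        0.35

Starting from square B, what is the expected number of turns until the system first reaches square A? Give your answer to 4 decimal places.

Let t(s) be the expected number of turns to first reach square A from state s, with t(square A) = 0. Conditioning on the first turn:
t(square C) = 1 + 0.15·t(square C) + 0.45·t(square B)
t(square B) = 1 + 0.2·t(square C) + 0.35·t(square B)
Solving: t(square C) = 2.3784, t(square B) = 2.2703.
Expected turns from square B to square A: 2.2703.

2.2703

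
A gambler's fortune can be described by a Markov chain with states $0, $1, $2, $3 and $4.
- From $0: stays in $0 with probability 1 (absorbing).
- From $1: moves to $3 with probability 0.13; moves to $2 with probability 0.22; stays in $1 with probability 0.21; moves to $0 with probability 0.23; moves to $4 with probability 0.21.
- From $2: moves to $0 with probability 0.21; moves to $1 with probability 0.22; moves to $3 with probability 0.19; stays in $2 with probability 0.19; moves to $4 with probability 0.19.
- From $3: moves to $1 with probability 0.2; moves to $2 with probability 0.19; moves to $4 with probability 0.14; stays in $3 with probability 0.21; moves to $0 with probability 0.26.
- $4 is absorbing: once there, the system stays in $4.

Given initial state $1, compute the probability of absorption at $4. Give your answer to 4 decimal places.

Let h(s) be the probability of absorption at $4 starting from transient state s. Then h($4) = 1 and h($0) = 0. By first-step analysis:
h($1) = 0.23·0 + 0.21·h($1) + 0.22·h($2) + 0.13·h($3) + 0.21·1
h($2) = 0.21·0 + 0.22·h($1) + 0.19·h($2) + 0.19·h($3) + 0.19·1
h($3) = 0.26·0 + 0.2·h($1) + 0.19·h($2) + 0.21·h($3) + 0.14·1
Solving: h($1) = 0.4583, h($2) = 0.4534, h($3) = 0.4023.
Starting from $1, the probability is 0.4583.

0.4583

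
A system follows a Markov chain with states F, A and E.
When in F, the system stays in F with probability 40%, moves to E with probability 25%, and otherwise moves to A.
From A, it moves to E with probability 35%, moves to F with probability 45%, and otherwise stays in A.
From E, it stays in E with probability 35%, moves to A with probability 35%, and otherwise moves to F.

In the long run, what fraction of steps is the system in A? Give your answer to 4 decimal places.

Let the stationary distribution be π with π = πP and π_1 + π_2 + π_3 = 1.
π_1 = 0.4·π_1 + 0.45·π_2 + 0.3·π_3
π_2 = 0.35·π_1 + 0.2·π_2 + 0.35·π_3
Solving with the normalization constraint gives π = (0.3841, 0.3043, 0.3116).
So the stationary probability of A is 0.3043.

0.3043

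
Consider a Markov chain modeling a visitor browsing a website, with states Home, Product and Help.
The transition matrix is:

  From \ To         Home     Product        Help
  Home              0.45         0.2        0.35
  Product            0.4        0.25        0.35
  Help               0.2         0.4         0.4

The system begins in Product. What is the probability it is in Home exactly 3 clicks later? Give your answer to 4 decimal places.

0.3440

Propagate the distribution vector 3 clicks from Product.
After 0 clicks: (0.0000, 1.0000, 0.0000)
After 1 click: (0.4000, 0.2500, 0.3500)
After 2 clicks: (0.3500, 0.2825, 0.3675)
After 3 clicks: (0.3440, 0.2876, 0.3684)
P(in Home after 3 clicks) = 0.3440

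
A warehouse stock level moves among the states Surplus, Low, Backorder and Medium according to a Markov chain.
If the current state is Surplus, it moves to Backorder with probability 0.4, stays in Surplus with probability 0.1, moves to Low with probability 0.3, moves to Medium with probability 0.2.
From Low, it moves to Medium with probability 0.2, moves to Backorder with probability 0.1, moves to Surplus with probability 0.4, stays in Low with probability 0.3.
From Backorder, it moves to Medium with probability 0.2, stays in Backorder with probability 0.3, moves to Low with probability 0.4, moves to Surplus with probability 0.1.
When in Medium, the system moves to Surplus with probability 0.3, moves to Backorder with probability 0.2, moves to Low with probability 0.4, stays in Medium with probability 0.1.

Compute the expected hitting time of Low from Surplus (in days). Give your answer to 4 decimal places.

2.8471

Let t(s) be the expected number of days to first reach Low from state s, with t(Low) = 0. Conditioning on the first day:
t(Surplus) = 1 + 0.1·t(Surplus) + 0.4·t(Backorder) + 0.2·t(Medium)
t(Backorder) = 1 + 0.1·t(Surplus) + 0.3·t(Backorder) + 0.2·t(Medium)
t(Medium) = 1 + 0.3·t(Surplus) + 0.2·t(Backorder) + 0.1·t(Medium)
Solving: t(Surplus) = 2.8471, t(Backorder) = 2.5882, t(Medium) = 2.6353.
Expected days from Surplus to Low: 2.8471.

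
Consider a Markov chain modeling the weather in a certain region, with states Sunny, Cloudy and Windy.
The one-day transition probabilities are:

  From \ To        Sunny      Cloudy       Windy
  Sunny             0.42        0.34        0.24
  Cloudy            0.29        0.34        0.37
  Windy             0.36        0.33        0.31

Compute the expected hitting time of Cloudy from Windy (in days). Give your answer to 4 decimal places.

2.9955

Let t(s) be the expected number of days to first reach Cloudy from state s, with t(Cloudy) = 0. Conditioning on the first day:
t(Sunny) = 1 + 0.42·t(Sunny) + 0.24·t(Windy)
t(Windy) = 1 + 0.36·t(Sunny) + 0.31·t(Windy)
Solving: t(Sunny) = 2.9637, t(Windy) = 2.9955.
Expected days from Windy to Cloudy: 2.9955.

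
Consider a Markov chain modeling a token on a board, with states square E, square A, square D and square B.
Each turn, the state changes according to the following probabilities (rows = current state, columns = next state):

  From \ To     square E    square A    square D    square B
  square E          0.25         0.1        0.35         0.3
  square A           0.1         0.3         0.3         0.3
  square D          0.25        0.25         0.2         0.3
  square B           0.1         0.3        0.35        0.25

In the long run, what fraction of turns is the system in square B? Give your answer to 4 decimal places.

Let the stationary distribution be π with π = πP and π_1 + π_2 + π_3 + π_4 = 1.
π_1 = 0.25·π_1 + 0.1·π_2 + 0.25·π_3 + 0.1·π_4
π_2 = 0.1·π_1 + 0.3·π_2 + 0.25·π_3 + 0.3·π_4
π_3 = 0.35·π_1 + 0.3·π_2 + 0.2·π_3 + 0.35·π_4
Solving with the normalization constraint gives π = (0.1694, 0.2514, 0.2934, 0.2857).
So the stationary probability of square B is 0.2857.

0.2857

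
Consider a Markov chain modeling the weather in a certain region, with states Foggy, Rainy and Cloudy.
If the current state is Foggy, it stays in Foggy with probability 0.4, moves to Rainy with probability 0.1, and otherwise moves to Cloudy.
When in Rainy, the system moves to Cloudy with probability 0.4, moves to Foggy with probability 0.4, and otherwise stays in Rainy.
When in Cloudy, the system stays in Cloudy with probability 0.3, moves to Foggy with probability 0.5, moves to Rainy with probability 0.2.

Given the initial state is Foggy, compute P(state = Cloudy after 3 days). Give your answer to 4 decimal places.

Propagate the distribution vector 3 days from Foggy.
After 0 days: (1.0000, 0.0000, 0.0000)
After 1 day: (0.4000, 0.1000, 0.5000)
After 2 days: (0.4500, 0.1600, 0.3900)
After 3 days: (0.4390, 0.1550, 0.4060)
P(in Cloudy after 3 days) = 0.4060

0.4060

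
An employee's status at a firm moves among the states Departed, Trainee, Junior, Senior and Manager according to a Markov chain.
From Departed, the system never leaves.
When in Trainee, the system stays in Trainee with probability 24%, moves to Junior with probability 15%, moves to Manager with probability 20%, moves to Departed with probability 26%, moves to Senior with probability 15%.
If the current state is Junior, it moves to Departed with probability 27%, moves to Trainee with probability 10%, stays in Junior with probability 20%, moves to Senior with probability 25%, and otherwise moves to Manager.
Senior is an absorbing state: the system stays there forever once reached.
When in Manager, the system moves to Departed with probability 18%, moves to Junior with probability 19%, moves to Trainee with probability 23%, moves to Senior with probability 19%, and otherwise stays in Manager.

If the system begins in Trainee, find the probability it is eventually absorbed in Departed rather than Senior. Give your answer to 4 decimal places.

Let h(s) be the probability of absorption at Departed starting from transient state s. Then h(Departed) = 1 and h(Senior) = 0. By first-step analysis:
h(Trainee) = 0.26·1 + 0.24·h(Trainee) + 0.15·h(Junior) + 0.15·0 + 0.2·h(Manager)
h(Junior) = 0.27·1 + 0.1·h(Trainee) + 0.2·h(Junior) + 0.25·0 + 0.18·h(Manager)
h(Manager) = 0.18·1 + 0.23·h(Trainee) + 0.19·h(Junior) + 0.19·0 + 0.21·h(Manager)
Solving: h(Trainee) = 0.5847, h(Junior) = 0.5288, h(Manager) = 0.5252.
Starting from Trainee, the probability is 0.5847.

0.5847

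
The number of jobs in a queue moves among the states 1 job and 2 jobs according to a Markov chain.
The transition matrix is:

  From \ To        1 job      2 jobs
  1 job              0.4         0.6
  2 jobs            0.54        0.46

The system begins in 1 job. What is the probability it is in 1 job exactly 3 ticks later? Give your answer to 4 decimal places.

0.4722

Propagate the distribution vector 3 ticks from 1 job.
After 0 ticks: (1.0000, 0.0000)
After 1 tick: (0.4000, 0.6000)
After 2 ticks: (0.4840, 0.5160)
After 3 ticks: (0.4722, 0.5278)
P(in 1 job after 3 ticks) = 0.4722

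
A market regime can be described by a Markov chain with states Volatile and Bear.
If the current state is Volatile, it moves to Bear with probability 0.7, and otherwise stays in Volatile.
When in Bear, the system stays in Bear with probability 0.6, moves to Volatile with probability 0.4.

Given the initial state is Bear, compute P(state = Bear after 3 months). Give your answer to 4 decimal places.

0.6360

Propagate the distribution vector 3 months from Bear.
After 0 months: (0.0000, 1.0000)
After 1 month: (0.4000, 0.6000)
After 2 months: (0.3600, 0.6400)
After 3 months: (0.3640, 0.6360)
P(in Bear after 3 months) = 0.6360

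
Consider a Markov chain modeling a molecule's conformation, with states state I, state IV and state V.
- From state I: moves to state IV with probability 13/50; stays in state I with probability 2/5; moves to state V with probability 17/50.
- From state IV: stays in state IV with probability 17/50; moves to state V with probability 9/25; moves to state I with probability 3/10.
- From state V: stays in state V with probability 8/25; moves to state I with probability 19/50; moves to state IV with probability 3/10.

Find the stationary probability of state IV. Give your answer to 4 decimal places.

Let the stationary distribution be π with π = πP and π_1 + π_2 + π_3 = 1.
π_1 = 0.4·π_1 + 0.3·π_2 + 0.38·π_3
π_2 = 0.26·π_1 + 0.34·π_2 + 0.3·π_3
Solving with the normalization constraint gives π = (0.3635, 0.2974, 0.3392).
So the stationary probability of state IV is 0.2974.

0.2974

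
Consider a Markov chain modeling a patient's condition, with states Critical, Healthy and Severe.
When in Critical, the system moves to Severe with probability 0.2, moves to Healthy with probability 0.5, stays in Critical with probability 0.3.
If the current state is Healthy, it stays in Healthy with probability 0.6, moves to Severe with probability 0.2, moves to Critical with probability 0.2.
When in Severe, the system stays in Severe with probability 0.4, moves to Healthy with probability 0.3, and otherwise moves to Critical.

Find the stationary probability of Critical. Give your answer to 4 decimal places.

0.2500

Let the stationary distribution be π with π = πP and π_1 + π_2 + π_3 = 1.
π_1 = 0.3·π_1 + 0.2·π_2 + 0.3·π_3
π_2 = 0.5·π_1 + 0.6·π_2 + 0.3·π_3
Solving with the normalization constraint gives π = (0.2500, 0.5000, 0.2500).
So the stationary probability of Critical is 0.2500.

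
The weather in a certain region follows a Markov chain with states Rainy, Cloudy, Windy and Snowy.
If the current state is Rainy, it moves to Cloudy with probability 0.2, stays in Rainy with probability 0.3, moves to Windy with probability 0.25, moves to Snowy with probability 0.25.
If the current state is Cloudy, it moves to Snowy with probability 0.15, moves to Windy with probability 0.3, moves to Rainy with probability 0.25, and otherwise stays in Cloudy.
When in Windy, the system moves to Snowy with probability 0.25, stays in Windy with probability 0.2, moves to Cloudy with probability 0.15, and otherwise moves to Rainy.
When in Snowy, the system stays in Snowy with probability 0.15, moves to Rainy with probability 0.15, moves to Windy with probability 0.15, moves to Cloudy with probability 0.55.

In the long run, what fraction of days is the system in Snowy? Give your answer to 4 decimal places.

0.2011

Let the stationary distribution be π with π = πP and π_1 + π_2 + π_3 + π_4 = 1.
π_1 = 0.3·π_1 + 0.25·π_2 + 0.4·π_3 + 0.15·π_4
π_2 = 0.2·π_1 + 0.3·π_2 + 0.15·π_3 + 0.55·π_4
π_3 = 0.25·π_1 + 0.3·π_2 + 0.2·π_3 + 0.15·π_4
Solving with the normalization constraint gives π = (0.2787, 0.2875, 0.2326, 0.2011).
So the stationary probability of Snowy is 0.2011.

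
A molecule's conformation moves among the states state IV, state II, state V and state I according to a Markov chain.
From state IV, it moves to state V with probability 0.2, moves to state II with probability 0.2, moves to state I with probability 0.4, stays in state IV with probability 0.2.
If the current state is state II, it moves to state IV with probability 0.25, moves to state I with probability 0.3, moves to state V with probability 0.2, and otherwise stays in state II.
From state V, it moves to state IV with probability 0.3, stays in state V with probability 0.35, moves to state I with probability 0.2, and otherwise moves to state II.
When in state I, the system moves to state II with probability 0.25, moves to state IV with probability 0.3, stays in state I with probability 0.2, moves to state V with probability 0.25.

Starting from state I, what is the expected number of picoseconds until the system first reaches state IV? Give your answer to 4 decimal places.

Let t(s) be the expected number of picoseconds to first reach state IV from state s, with t(state IV) = 0. Conditioning on the first picosecond:
t(state II) = 1 + 0.25·t(state II) + 0.2·t(state V) + 0.3·t(state I)
t(state V) = 1 + 0.15·t(state II) + 0.35·t(state V) + 0.2·t(state I)
t(state I) = 1 + 0.25·t(state II) + 0.25·t(state V) + 0.2·t(state I)
Solving: t(state II) = 3.6364, t(state V) = 3.4429, t(state I) = 3.4623.
Expected picoseconds from state I to state IV: 3.4623.

3.4623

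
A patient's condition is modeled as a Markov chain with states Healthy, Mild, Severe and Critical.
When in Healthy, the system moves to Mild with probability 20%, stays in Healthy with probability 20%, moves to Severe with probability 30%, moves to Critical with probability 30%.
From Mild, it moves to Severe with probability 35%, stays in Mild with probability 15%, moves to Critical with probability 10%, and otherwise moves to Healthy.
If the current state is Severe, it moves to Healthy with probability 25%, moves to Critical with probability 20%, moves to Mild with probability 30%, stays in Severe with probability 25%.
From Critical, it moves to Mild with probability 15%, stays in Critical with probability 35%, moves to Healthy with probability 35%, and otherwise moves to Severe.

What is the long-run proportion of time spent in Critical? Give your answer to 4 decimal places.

Let the stationary distribution be π with π = πP and π_1 + π_2 + π_3 + π_4 = 1.
π_1 = 0.2·π_1 + 0.4·π_2 + 0.25·π_3 + 0.35·π_4
π_2 = 0.2·π_1 + 0.15·π_2 + 0.3·π_3 + 0.15·π_4
π_3 = 0.3·π_1 + 0.35·π_2 + 0.25·π_3 + 0.15·π_4
Solving with the normalization constraint gives π = (0.2906, 0.2036, 0.2603, 0.2455).
So the stationary probability of Critical is 0.2455.

0.2455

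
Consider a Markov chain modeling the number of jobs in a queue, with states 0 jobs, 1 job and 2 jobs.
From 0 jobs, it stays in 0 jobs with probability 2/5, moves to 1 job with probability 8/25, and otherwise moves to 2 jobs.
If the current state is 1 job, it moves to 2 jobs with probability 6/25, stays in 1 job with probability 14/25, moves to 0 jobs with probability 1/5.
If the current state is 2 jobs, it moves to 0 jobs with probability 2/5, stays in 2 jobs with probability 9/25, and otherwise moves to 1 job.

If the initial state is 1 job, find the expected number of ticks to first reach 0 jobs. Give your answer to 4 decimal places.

Let t(s) be the expected number of ticks to first reach 0 jobs from state s, with t(0 jobs) = 0. Conditioning on the first tick:
t(1 job) = 1 + 0.56·t(1 job) + 0.24·t(2 jobs)
t(2 jobs) = 1 + 0.24·t(1 job) + 0.36·t(2 jobs)
Solving: t(1 job) = 3.9286, t(2 jobs) = 3.0357.
Expected ticks from 1 job to 0 jobs: 3.9286.

3.9286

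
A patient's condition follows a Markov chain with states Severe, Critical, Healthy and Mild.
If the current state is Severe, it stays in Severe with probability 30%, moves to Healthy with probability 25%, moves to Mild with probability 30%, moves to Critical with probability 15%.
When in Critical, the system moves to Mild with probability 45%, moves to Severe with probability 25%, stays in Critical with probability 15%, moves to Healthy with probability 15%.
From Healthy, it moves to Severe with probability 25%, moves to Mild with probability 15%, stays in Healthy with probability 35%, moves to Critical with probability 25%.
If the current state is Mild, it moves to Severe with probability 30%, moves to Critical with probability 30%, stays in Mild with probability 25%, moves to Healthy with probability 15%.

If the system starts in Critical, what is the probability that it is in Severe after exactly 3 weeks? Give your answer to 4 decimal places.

Propagate the distribution vector 3 weeks from Critical.
After 0 weeks: (0.0000, 1.0000, 0.0000, 0.0000)
After 1 week: (0.2500, 0.1500, 0.1500, 0.4500)
After 2 weeks: (0.2850, 0.2325, 0.2050, 0.2775)
After 3 weeks: (0.2781, 0.2121, 0.2195, 0.2903)
P(in Severe after 3 weeks) = 0.2781

0.2781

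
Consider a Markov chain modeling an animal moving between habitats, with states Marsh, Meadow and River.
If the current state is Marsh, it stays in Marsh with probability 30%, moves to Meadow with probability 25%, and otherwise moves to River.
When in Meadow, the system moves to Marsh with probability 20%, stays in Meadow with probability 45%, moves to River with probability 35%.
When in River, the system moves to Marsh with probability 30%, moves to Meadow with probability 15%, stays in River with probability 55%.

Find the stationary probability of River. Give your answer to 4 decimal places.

0.4718

Let the stationary distribution be π with π = πP and π_1 + π_2 + π_3 = 1.
π_1 = 0.3·π_1 + 0.2·π_2 + 0.3·π_3
π_2 = 0.25·π_1 + 0.45·π_2 + 0.15·π_3
Solving with the normalization constraint gives π = (0.2746, 0.2535, 0.4718).
So the stationary probability of River is 0.4718.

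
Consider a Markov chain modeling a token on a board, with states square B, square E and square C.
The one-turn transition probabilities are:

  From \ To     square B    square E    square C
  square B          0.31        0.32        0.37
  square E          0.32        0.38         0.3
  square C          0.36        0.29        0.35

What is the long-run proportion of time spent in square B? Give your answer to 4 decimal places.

0.3303

Let the stationary distribution be π with π = πP and π_1 + π_2 + π_3 = 1.
π_1 = 0.31·π_1 + 0.32·π_2 + 0.36·π_3
π_2 = 0.32·π_1 + 0.38·π_2 + 0.29·π_3
Solving with the normalization constraint gives π = (0.3303, 0.3296, 0.3401).
So the stationary probability of square B is 0.3303.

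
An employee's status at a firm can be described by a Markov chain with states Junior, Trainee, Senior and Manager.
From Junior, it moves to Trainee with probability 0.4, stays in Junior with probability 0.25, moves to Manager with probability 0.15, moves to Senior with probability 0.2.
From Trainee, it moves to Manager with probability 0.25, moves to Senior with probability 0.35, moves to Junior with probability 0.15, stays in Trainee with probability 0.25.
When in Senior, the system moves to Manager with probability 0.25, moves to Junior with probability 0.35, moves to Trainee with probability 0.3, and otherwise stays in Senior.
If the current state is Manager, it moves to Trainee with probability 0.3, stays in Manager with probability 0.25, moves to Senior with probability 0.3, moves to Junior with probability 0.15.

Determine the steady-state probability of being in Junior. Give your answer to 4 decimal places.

0.2210

Let the stationary distribution be π with π = πP and π_1 + π_2 + π_3 + π_4 = 1.
π_1 = 0.25·π_1 + 0.15·π_2 + 0.35·π_3 + 0.15·π_4
π_2 = 0.4·π_1 + 0.25·π_2 + 0.3·π_3 + 0.3·π_4
π_3 = 0.2·π_1 + 0.35·π_2 + 0.1·π_3 + 0.3·π_4
Solving with the normalization constraint gives π = (0.2210, 0.3068, 0.2444, 0.2279).
So the stationary probability of Junior is 0.2210.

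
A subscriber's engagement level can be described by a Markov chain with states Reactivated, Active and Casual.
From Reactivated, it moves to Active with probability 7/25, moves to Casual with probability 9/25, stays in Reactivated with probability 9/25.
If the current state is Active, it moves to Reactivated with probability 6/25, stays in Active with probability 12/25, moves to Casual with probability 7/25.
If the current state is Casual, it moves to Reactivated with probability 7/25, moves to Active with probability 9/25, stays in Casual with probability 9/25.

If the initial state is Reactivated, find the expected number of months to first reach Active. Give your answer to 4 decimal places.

Let t(s) be the expected number of months to first reach Active from state s, with t(Active) = 0. Conditioning on the first month:
t(Reactivated) = 1 + 0.36·t(Reactivated) + 0.36·t(Casual)
t(Casual) = 1 + 0.28·t(Reactivated) + 0.36·t(Casual)
Solving: t(Reactivated) = 3.2383, t(Casual) = 2.9793.
Expected months from Reactivated to Active: 3.2383.

3.2383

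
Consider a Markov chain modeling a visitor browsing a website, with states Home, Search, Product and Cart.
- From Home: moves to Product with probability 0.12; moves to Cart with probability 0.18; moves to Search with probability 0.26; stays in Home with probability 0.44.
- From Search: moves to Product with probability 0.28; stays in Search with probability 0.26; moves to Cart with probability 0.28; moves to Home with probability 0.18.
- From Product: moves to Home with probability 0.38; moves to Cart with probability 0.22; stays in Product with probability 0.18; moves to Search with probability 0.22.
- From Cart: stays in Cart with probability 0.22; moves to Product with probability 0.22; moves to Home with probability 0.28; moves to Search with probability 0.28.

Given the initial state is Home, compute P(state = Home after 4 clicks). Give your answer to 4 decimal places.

0.3260

Propagate the distribution vector 4 clicks from Home.
After 0 clicks: (1.0000, 0.0000, 0.0000, 0.0000)
After 1 click: (0.4400, 0.2600, 0.1200, 0.1800)
After 2 clicks: (0.3364, 0.2588, 0.1868, 0.2180)
After 3 clicks: (0.3266, 0.2569, 0.1944, 0.2221)
After 4 clicks: (0.3260, 0.2567, 0.1950, 0.2223)
P(in Home after 4 clicks) = 0.3260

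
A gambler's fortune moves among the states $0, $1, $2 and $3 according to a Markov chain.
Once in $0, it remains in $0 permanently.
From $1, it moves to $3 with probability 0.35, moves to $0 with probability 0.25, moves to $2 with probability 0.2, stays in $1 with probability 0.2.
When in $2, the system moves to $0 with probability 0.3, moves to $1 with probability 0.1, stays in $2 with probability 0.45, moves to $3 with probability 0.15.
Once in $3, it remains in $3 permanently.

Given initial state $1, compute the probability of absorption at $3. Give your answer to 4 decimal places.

Let h(s) be the probability of absorption at $3 starting from transient state s. Then h($3) = 1 and h($0) = 0. By first-step analysis:
h($1) = 0.25·0 + 0.2·h($1) + 0.2·h($2) + 0.35·1
h($2) = 0.3·0 + 0.1·h($1) + 0.45·h($2) + 0.15·1
Solving: h($1) = 0.5298, h($2) = 0.3690.
Starting from $1, the probability is 0.5298.

0.5298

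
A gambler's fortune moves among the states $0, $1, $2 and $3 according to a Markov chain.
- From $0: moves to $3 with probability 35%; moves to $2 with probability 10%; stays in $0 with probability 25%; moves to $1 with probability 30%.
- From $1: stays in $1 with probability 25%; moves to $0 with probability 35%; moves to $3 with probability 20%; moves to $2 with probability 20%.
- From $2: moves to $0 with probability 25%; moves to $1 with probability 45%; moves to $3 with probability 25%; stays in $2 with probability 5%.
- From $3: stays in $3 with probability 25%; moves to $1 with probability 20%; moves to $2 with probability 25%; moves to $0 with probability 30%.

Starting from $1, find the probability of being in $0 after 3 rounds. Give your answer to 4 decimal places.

Propagate the distribution vector 3 rounds from $1.
After 0 rounds: (0.0000, 1.0000, 0.0000, 0.0000)
After 1 round: (0.3500, 0.2500, 0.2000, 0.2000)
After 2 rounds: (0.2850, 0.2975, 0.1450, 0.2725)
After 3 rounds: (0.2934, 0.2796, 0.1634, 0.2636)
P(in $0 after 3 rounds) = 0.2934

0.2934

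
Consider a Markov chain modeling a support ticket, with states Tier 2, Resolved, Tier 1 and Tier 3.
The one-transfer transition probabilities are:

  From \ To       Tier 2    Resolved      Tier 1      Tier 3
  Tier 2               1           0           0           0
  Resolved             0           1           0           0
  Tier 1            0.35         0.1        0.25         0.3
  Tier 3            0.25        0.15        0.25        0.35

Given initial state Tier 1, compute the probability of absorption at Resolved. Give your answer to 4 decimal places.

Let h(s) be the probability of absorption at Resolved starting from transient state s. Then h(Resolved) = 1 and h(Tier 2) = 0. By first-step analysis:
h(Tier 1) = 0.35·0 + 0.1·1 + 0.25·h(Tier 1) + 0.3·h(Tier 3)
h(Tier 3) = 0.25·0 + 0.15·1 + 0.25·h(Tier 1) + 0.35·h(Tier 3)
Solving: h(Tier 1) = 0.2667, h(Tier 3) = 0.3333.
Starting from Tier 1, the probability is 0.2667.

0.2667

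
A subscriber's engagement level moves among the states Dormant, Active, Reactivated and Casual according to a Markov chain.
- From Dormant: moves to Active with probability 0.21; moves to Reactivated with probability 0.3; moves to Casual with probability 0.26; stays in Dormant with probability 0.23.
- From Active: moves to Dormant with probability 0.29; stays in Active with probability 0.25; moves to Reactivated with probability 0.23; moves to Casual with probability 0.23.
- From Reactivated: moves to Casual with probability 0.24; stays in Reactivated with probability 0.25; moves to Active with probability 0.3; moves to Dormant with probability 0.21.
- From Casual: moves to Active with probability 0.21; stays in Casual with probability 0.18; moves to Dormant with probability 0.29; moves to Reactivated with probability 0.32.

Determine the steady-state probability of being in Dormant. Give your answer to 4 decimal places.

Let the stationary distribution be π with π = πP and π_1 + π_2 + π_3 + π_4 = 1.
π_1 = 0.23·π_1 + 0.29·π_2 + 0.21·π_3 + 0.29·π_4
π_2 = 0.21·π_1 + 0.25·π_2 + 0.3·π_3 + 0.21·π_4
π_3 = 0.3·π_1 + 0.23·π_2 + 0.25·π_3 + 0.32·π_4
Solving with the normalization constraint gives π = (0.2529, 0.2444, 0.2738, 0.2289).
So the stationary probability of Dormant is 0.2529.

0.2529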